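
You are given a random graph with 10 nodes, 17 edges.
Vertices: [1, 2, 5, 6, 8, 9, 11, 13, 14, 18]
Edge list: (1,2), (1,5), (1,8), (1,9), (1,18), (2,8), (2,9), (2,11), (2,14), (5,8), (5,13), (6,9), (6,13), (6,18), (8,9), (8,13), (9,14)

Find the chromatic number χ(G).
Clique number ω(G) = 4 (lower bound: χ ≥ ω).
The clique on [1, 2, 8, 9] has size 4, forcing χ ≥ 4, and the coloring below uses 4 colors, so χ(G) = 4.
A valid 4-coloring: color 1: [5, 9, 11, 18]; color 2: [1, 13, 14]; color 3: [2, 6]; color 4: [8].

χ(G) = 4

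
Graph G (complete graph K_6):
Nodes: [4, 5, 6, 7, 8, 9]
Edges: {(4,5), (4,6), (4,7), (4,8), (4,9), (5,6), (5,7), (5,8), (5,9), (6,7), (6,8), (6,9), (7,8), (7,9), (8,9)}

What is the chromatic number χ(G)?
χ(G) = 6

Clique number ω(G) = 6 (lower bound: χ ≥ ω).
The clique on [4, 5, 6, 7, 8, 9] has size 6, forcing χ ≥ 6, and the coloring below uses 6 colors, so χ(G) = 6.
A valid 6-coloring: color 1: [7]; color 2: [5]; color 3: [9]; color 4: [8]; color 5: [4]; color 6: [6].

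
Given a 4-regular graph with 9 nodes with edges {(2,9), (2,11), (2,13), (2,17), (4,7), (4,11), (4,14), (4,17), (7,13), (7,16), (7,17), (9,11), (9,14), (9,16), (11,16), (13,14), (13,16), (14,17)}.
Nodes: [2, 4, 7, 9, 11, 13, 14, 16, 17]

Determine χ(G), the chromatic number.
Clique number ω(G) = 3 (lower bound: χ ≥ ω).
The clique on [2, 9, 11] has size 3, forcing χ ≥ 3, and the coloring below uses 3 colors, so χ(G) = 3.
A valid 3-coloring: color 1: [7, 11, 14]; color 2: [9, 13, 17]; color 3: [2, 4, 16].

χ(G) = 3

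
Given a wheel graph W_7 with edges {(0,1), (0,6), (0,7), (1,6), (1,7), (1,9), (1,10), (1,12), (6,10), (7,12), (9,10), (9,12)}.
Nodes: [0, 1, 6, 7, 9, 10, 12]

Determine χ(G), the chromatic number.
Clique number ω(G) = 3 (lower bound: χ ≥ ω).
The clique on [0, 1, 6] has size 3, forcing χ ≥ 3, and the coloring below uses 3 colors, so χ(G) = 3.
A valid 3-coloring: color 1: [1]; color 2: [0, 10, 12]; color 3: [6, 7, 9].

χ(G) = 3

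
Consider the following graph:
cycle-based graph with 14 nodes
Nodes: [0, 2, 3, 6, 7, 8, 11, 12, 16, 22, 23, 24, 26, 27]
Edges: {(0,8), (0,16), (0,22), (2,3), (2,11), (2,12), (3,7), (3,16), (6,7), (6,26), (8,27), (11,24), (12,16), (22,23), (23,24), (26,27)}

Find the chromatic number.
χ(G) = 2

Clique number ω(G) = 2 (lower bound: χ ≥ ω).
The graph is bipartite (no odd cycle), so 2 colors suffice: χ(G) = 2.
A valid 2-coloring: color 1: [2, 7, 8, 16, 22, 24, 26]; color 2: [0, 3, 6, 11, 12, 23, 27].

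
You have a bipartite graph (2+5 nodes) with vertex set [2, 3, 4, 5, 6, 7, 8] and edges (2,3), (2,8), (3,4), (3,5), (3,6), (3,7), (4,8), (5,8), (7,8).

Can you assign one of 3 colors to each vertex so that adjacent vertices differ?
Yes, G is 3-colorable

A valid 3-coloring: color 1: [3, 8]; color 2: [2, 4, 5, 6, 7].
(χ(G) = 2 ≤ 3.)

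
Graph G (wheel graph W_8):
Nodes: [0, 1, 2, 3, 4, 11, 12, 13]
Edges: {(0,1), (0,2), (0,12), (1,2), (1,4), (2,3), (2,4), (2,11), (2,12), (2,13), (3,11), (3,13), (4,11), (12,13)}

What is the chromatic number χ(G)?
Clique number ω(G) = 3 (lower bound: χ ≥ ω).
Odd cycle [13, 3, 11, 4, 1, 0, 12] needs 3 colors (χ ≥ 3).
Vertex 2 is adjacent to every vertex of [0, 1, 3, 4, 11, 12, 13], which already need 3 colors among themselves, so 2 needs a new color (χ ≥ 4).
The coloring below uses 4 colors, so χ(G) = 4.
A valid 4-coloring: color 1: [2]; color 2: [0, 11, 13]; color 3: [3, 4, 12]; color 4: [1].

χ(G) = 4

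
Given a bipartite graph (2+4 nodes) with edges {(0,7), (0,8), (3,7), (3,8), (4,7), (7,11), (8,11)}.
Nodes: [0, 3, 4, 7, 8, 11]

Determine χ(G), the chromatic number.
Clique number ω(G) = 2 (lower bound: χ ≥ ω).
The graph is bipartite (no odd cycle), so 2 colors suffice: χ(G) = 2.
A valid 2-coloring: color 1: [7, 8]; color 2: [0, 3, 4, 11].

χ(G) = 2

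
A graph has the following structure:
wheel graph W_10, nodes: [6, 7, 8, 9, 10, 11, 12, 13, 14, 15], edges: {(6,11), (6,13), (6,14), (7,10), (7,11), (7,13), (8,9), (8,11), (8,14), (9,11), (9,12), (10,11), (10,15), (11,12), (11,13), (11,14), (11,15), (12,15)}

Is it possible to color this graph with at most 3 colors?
Odd cycle [10, 15, 12, 9, 8, 14, 6, 13, 7] needs 3 colors (χ ≥ 3).
Vertex 11 is adjacent to every vertex of [6, 7, 8, 9, 10, 12, 13, 14, 15], which already need 3 colors among themselves, so 11 needs a new color (χ ≥ 4).
Hence χ(G) ≥ 4 > 3, so no proper 3-coloring exists.

No, G is not 3-colorable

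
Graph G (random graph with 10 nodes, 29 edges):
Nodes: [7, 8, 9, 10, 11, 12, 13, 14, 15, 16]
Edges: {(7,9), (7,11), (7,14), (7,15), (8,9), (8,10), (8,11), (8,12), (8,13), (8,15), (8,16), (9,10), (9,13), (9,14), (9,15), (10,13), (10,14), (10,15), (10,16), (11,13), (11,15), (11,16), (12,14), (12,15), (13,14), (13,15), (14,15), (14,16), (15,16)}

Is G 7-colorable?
A valid 7-coloring: color 1: [15]; color 2: [8, 14]; color 3: [9, 11, 12]; color 4: [7, 13, 16]; color 5: [10].
(χ(G) = 5 ≤ 7.)

Yes, G is 7-colorable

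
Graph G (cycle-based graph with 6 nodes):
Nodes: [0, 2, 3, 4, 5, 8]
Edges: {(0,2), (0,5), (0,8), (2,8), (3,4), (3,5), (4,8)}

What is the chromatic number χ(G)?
χ(G) = 3

Clique number ω(G) = 3 (lower bound: χ ≥ ω).
The clique on [0, 2, 8] has size 3, forcing χ ≥ 3, and the coloring below uses 3 colors, so χ(G) = 3.
A valid 3-coloring: color 1: [3, 8]; color 2: [0, 4]; color 3: [2, 5].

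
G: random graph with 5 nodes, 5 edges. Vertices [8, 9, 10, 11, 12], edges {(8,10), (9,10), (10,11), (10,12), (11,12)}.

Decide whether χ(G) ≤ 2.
The clique on vertices [10, 11, 12] has size 3 > 2, so it alone needs 3 colors.

No, G is not 2-colorable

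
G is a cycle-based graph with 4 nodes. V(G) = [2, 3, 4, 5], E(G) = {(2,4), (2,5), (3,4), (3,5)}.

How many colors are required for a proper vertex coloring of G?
Clique number ω(G) = 2 (lower bound: χ ≥ ω).
The graph is bipartite (no odd cycle), so 2 colors suffice: χ(G) = 2.
A valid 2-coloring: color 1: [4, 5]; color 2: [2, 3].

χ(G) = 2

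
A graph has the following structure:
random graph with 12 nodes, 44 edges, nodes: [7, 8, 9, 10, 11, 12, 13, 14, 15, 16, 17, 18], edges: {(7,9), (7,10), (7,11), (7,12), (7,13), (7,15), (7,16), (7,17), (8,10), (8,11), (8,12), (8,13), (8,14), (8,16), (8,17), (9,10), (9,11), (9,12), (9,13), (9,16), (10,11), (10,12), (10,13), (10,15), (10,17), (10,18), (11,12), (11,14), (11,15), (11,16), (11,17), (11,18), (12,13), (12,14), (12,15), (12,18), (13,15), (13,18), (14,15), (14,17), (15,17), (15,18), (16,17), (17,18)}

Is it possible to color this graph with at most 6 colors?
Yes, G is 6-colorable

A valid 6-coloring: color 1: [11, 13]; color 2: [12, 17]; color 3: [10, 14, 16]; color 4: [8, 9, 15]; color 5: [7, 18].
(χ(G) = 5 ≤ 6.)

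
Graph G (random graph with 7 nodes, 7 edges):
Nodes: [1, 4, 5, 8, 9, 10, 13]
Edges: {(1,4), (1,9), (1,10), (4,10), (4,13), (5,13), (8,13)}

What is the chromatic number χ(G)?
Clique number ω(G) = 3 (lower bound: χ ≥ ω).
The clique on [1, 4, 10] has size 3, forcing χ ≥ 3, and the coloring below uses 3 colors, so χ(G) = 3.
A valid 3-coloring: color 1: [1, 13]; color 2: [4, 5, 8, 9]; color 3: [10].

χ(G) = 3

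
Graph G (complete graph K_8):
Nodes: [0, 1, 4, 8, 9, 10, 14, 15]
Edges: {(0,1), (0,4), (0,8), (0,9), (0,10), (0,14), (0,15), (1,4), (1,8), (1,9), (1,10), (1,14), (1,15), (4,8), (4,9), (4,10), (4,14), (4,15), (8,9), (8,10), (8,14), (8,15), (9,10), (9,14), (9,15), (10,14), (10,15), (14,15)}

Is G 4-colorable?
No, G is not 4-colorable

The clique on vertices [0, 1, 4, 8, 9, 10, 14, 15] has size 8 > 4, so it alone needs 8 colors.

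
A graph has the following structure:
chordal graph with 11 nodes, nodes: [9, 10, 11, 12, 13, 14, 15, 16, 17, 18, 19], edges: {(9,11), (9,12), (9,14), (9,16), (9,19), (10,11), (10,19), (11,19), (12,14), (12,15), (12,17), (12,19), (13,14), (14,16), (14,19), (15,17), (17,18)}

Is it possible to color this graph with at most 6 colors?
Yes, G is 6-colorable

A valid 6-coloring: color 1: [11, 12, 13, 16, 18]; color 2: [10, 14, 17]; color 3: [9, 15]; color 4: [19].
(χ(G) = 4 ≤ 6.)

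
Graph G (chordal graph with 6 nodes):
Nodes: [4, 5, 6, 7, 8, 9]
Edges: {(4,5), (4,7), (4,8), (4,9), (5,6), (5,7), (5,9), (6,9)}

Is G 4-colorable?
A valid 4-coloring: color 1: [5, 8]; color 2: [4, 6]; color 3: [7, 9].
(χ(G) = 3 ≤ 4.)

Yes, G is 4-colorable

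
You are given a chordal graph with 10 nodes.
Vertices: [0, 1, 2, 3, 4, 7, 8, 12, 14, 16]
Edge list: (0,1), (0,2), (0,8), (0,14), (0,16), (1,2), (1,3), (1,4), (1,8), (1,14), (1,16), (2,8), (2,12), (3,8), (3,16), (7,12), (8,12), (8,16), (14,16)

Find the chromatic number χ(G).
Clique number ω(G) = 4 (lower bound: χ ≥ ω).
The clique on [0, 1, 8, 16] has size 4, forcing χ ≥ 4, and the coloring below uses 4 colors, so χ(G) = 4.
A valid 4-coloring: color 1: [1, 12]; color 2: [4, 7, 8, 14]; color 3: [2, 16]; color 4: [0, 3].

χ(G) = 4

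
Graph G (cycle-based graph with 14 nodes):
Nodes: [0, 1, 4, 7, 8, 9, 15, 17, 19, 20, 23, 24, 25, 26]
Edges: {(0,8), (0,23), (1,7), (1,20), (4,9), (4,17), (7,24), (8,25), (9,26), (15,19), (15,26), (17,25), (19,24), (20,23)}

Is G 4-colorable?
A valid 4-coloring: color 1: [0, 4, 7, 19, 20, 25, 26]; color 2: [1, 8, 9, 15, 17, 23, 24].
(χ(G) = 2 ≤ 4.)

Yes, G is 4-colorable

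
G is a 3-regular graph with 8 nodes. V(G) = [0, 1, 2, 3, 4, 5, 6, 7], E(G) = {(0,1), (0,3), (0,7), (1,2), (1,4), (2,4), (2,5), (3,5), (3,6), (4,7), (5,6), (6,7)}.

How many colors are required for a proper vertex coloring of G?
χ(G) = 3

Clique number ω(G) = 3 (lower bound: χ ≥ ω).
The clique on [1, 2, 4] has size 3, forcing χ ≥ 3, and the coloring below uses 3 colors, so χ(G) = 3.
A valid 3-coloring: color 1: [1, 5, 7]; color 2: [0, 2, 6]; color 3: [3, 4].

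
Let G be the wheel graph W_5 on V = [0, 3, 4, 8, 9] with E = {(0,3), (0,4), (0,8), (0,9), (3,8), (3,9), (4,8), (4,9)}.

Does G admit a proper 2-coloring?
No, G is not 2-colorable

The clique on vertices [0, 3, 8] has size 3 > 2, so it alone needs 3 colors.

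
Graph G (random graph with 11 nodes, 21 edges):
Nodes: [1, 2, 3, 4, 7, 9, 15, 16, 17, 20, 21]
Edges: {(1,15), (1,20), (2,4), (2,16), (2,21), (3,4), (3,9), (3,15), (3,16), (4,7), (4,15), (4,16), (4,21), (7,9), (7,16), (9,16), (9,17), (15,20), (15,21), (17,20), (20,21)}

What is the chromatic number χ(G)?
χ(G) = 4

Clique number ω(G) = 3 (lower bound: χ ≥ ω).
Odd cycle [3, 15, 21, 2, 16] needs 3 colors (χ ≥ 3).
Vertex 4 is adjacent to every vertex of [2, 3, 15, 16, 21], which already need 3 colors among themselves, so 4 needs a new color (χ ≥ 4).
The coloring below uses 4 colors, so χ(G) = 4.
A valid 4-coloring: color 1: [4, 9, 20]; color 2: [15, 16, 17]; color 3: [1, 3, 7, 21]; color 4: [2].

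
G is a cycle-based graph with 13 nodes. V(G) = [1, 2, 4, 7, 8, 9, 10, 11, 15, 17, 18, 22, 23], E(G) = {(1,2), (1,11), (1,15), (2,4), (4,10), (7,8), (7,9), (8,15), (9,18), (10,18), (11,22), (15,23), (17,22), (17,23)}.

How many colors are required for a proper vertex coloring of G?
χ(G) = 3

Clique number ω(G) = 2 (lower bound: χ ≥ ω).
Odd cycle [2, 1, 15, 8, 7, 9, 18, 10, 4] needs 3 colors (χ ≥ 3).
The coloring below uses 3 colors, so χ(G) = 3.
A valid 3-coloring: color 1: [1, 4, 8, 9, 22, 23]; color 2: [2, 7, 10, 11, 15, 17]; color 3: [18].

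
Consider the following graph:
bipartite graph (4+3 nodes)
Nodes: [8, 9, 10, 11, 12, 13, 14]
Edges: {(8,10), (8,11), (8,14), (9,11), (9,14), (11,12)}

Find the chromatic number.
χ(G) = 2

Clique number ω(G) = 2 (lower bound: χ ≥ ω).
The graph is bipartite (no odd cycle), so 2 colors suffice: χ(G) = 2.
A valid 2-coloring: color 1: [8, 9, 12, 13]; color 2: [10, 11, 14].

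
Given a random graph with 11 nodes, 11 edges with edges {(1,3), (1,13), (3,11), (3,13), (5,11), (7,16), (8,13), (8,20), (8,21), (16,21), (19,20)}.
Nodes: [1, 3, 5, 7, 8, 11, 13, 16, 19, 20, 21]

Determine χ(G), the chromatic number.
χ(G) = 3

Clique number ω(G) = 3 (lower bound: χ ≥ ω).
The clique on [1, 3, 13] has size 3, forcing χ ≥ 3, and the coloring below uses 3 colors, so χ(G) = 3.
A valid 3-coloring: color 1: [3, 5, 8, 16, 19]; color 2: [7, 11, 13, 20, 21]; color 3: [1].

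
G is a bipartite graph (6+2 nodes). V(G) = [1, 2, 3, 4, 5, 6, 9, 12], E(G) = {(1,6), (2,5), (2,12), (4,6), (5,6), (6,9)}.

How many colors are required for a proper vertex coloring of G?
Clique number ω(G) = 2 (lower bound: χ ≥ ω).
The graph is bipartite (no odd cycle), so 2 colors suffice: χ(G) = 2.
A valid 2-coloring: color 1: [2, 3, 6]; color 2: [1, 4, 5, 9, 12].

χ(G) = 2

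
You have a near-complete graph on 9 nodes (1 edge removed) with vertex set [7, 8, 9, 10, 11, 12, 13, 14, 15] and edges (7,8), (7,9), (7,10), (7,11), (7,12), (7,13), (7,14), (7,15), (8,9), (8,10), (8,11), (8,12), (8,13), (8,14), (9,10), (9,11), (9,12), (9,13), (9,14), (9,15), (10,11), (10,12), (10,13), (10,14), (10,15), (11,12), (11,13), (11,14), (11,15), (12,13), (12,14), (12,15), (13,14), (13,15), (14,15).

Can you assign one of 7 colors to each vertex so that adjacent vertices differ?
The clique on vertices [7, 8, 9, 10, 11, 12, 13, 14] has size 8 > 7, so it alone needs 8 colors.

No, G is not 7-colorable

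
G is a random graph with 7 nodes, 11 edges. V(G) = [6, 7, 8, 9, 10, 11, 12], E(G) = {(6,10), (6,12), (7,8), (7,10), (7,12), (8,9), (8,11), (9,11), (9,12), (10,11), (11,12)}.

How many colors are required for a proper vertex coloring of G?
χ(G) = 3

Clique number ω(G) = 3 (lower bound: χ ≥ ω).
The clique on [8, 9, 11] has size 3, forcing χ ≥ 3, and the coloring below uses 3 colors, so χ(G) = 3.
A valid 3-coloring: color 1: [8, 10, 12]; color 2: [6, 7, 11]; color 3: [9].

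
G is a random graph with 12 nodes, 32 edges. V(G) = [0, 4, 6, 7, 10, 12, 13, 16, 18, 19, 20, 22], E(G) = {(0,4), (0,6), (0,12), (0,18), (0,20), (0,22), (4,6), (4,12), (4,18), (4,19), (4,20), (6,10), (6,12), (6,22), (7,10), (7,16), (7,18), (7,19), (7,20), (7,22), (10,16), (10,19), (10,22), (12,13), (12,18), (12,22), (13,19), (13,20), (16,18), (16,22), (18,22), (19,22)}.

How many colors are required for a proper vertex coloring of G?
Clique number ω(G) = 4 (lower bound: χ ≥ ω).
Suppose a proper 4-coloring c exists. The clique [0, 4, 6, 12] takes 4 distinct colors; by symmetry let c(0) = 1, c(4) = 2, c(6) = 3, c(12) = 4.
- Vertex 22: neighbors [0, 6, 12] already have colors [1, 3, 4] ⇒ c(22) = 2.
- Vertex 18: neighbors [0, 4, 12] already have colors [1, 2, 4] ⇒ c(18) = 3.
- Vertex 7: neighbors [22, 18] already have colors [2, 3]; try each remaining color.
- Case c(7) = 1:
  - Vertex 10: neighbors [7, 22, 6] already have colors [1, 2, 3] ⇒ c(10) = 4.
  - Vertex 16: neighbors [7, 22, 18, 10] already have colors [1, 2, 3, 4] — all 4 colors blocked. Contradiction.
- Case c(7) = 4:
  - Vertex 10: neighbors [22, 6, 7] already have colors [2, 3, 4] ⇒ c(10) = 1.
  - Vertex 16: neighbors [10, 22, 18, 7] already have colors [1, 2, 3, 4] — all 4 colors blocked. Contradiction.
Every case ends in a contradiction, so G has no proper 4-coloring (χ ≥ 5).
The coloring below uses 5 colors, so χ(G) = 5.
A valid 5-coloring: color 1: [4, 13, 22]; color 2: [0, 7]; color 3: [10, 12, 20]; color 4: [6, 18, 19]; color 5: [16].

χ(G) = 5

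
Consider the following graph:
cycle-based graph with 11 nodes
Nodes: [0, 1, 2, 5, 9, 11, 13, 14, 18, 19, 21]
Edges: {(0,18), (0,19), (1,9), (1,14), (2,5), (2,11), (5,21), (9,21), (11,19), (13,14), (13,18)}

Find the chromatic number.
Clique number ω(G) = 2 (lower bound: χ ≥ ω).
Odd cycle [21, 9, 1, 14, 13, 18, 0, 19, 11, 2, 5] needs 3 colors (χ ≥ 3).
The coloring below uses 3 colors, so χ(G) = 3.
A valid 3-coloring: color 1: [0, 1, 2, 13, 21]; color 2: [5, 9, 14, 18, 19]; color 3: [11].

χ(G) = 3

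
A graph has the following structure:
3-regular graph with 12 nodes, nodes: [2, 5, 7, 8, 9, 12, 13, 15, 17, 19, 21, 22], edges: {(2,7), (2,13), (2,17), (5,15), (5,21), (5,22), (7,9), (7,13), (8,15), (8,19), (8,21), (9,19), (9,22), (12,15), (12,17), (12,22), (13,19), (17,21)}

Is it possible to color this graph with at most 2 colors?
No, G is not 2-colorable

The clique on vertices [2, 7, 13] has size 3 > 2, so it alone needs 3 colors.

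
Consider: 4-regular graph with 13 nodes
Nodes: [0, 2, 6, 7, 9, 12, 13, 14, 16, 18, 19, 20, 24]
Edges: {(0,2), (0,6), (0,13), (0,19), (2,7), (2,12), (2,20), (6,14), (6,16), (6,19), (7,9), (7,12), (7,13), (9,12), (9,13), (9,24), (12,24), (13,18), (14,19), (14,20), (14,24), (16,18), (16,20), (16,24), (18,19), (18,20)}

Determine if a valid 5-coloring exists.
Yes, G is 5-colorable

A valid 5-coloring: color 1: [0, 7, 20, 24]; color 2: [2, 9, 14, 18]; color 3: [12, 13, 16, 19]; color 4: [6].
(χ(G) = 4 ≤ 5.)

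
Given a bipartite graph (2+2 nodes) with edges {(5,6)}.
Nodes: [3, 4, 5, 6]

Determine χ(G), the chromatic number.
Clique number ω(G) = 2 (lower bound: χ ≥ ω).
The graph is bipartite (no odd cycle), so 2 colors suffice: χ(G) = 2.
A valid 2-coloring: color 1: [3, 4, 5]; color 2: [6].

χ(G) = 2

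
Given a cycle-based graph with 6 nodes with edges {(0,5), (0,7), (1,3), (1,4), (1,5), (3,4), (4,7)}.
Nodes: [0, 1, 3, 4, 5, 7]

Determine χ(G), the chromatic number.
χ(G) = 3

Clique number ω(G) = 3 (lower bound: χ ≥ ω).
The clique on [1, 3, 4] has size 3, forcing χ ≥ 3, and the coloring below uses 3 colors, so χ(G) = 3.
A valid 3-coloring: color 1: [4, 5]; color 2: [0, 1]; color 3: [3, 7].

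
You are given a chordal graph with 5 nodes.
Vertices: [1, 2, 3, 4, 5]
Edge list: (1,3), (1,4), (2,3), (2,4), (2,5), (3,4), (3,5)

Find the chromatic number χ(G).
Clique number ω(G) = 3 (lower bound: χ ≥ ω).
The clique on [1, 3, 4] has size 3, forcing χ ≥ 3, and the coloring below uses 3 colors, so χ(G) = 3.
A valid 3-coloring: color 1: [3]; color 2: [1, 2]; color 3: [4, 5].

χ(G) = 3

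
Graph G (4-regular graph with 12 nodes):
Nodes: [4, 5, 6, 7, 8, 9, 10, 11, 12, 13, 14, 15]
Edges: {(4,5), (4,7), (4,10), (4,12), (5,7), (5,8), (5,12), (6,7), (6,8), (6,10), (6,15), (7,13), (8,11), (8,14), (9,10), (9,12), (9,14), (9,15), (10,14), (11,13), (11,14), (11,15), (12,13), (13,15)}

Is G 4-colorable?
A valid 4-coloring: color 1: [5, 10, 15]; color 2: [7, 12, 14]; color 3: [4, 8, 9, 13]; color 4: [6, 11].
(χ(G) = 3 ≤ 4.)

Yes, G is 4-colorable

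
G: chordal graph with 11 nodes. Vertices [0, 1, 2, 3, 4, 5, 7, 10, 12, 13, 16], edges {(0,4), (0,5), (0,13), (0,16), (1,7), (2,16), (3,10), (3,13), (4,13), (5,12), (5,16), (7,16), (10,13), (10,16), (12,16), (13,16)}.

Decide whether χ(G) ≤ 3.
A valid 3-coloring: color 1: [1, 3, 4, 16]; color 2: [2, 5, 7, 13]; color 3: [0, 10, 12].
(χ(G) = 3 ≤ 3.)

Yes, G is 3-colorable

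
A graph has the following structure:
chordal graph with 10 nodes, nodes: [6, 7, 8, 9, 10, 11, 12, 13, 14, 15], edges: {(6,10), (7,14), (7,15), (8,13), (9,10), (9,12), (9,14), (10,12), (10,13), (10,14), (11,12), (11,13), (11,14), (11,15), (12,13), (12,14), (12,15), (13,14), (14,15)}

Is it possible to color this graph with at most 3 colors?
No, G is not 3-colorable

The clique on vertices [9, 10, 12, 14] has size 4 > 3, so it alone needs 4 colors.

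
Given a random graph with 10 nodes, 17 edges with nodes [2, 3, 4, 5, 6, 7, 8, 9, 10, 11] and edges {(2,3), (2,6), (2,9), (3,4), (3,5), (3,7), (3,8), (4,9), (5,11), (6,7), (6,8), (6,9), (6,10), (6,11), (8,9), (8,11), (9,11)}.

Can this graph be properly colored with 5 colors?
A valid 5-coloring: color 1: [3, 6]; color 2: [5, 7, 9, 10]; color 3: [2, 4, 11]; color 4: [8].
(χ(G) = 4 ≤ 5.)

Yes, G is 5-colorable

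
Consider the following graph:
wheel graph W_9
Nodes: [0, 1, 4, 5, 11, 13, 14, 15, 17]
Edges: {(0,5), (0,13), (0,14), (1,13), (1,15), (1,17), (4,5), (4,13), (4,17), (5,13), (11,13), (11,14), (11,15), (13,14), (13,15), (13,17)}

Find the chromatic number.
Clique number ω(G) = 3 (lower bound: χ ≥ ω).
The clique on [0, 5, 13] has size 3, forcing χ ≥ 3, and the coloring below uses 3 colors, so χ(G) = 3.
A valid 3-coloring: color 1: [13]; color 2: [0, 1, 4, 11]; color 3: [5, 14, 15, 17].

χ(G) = 3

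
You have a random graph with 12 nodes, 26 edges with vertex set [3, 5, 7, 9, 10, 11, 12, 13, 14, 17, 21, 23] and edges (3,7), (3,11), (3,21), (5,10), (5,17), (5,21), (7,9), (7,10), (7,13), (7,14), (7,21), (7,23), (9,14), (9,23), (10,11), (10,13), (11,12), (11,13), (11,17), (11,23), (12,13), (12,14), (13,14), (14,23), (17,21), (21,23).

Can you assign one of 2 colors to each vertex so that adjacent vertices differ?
The clique on vertices [7, 9, 14, 23] has size 4 > 2, so it alone needs 4 colors.

No, G is not 2-colorable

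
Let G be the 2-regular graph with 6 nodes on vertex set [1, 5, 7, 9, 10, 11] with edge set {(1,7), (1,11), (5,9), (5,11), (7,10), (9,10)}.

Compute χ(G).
χ(G) = 2

Clique number ω(G) = 2 (lower bound: χ ≥ ω).
The graph is bipartite (no odd cycle), so 2 colors suffice: χ(G) = 2.
A valid 2-coloring: color 1: [1, 5, 10]; color 2: [7, 9, 11].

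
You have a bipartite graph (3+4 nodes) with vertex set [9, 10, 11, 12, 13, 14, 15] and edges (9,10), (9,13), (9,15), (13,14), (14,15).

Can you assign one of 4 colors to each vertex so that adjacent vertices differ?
A valid 4-coloring: color 1: [9, 11, 12, 14]; color 2: [10, 13, 15].
(χ(G) = 2 ≤ 4.)

Yes, G is 4-colorable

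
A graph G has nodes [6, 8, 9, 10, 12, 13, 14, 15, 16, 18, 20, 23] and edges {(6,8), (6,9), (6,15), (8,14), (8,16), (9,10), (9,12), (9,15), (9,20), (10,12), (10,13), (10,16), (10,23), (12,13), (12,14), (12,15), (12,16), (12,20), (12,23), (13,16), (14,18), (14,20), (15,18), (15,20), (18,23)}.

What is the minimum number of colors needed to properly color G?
Clique number ω(G) = 4 (lower bound: χ ≥ ω).
The clique on [10, 12, 13, 16] has size 4, forcing χ ≥ 4, and the coloring below uses 4 colors, so χ(G) = 4.
A valid 4-coloring: color 1: [8, 12, 18]; color 2: [10, 14, 15]; color 3: [9, 16, 23]; color 4: [6, 13, 20].

χ(G) = 4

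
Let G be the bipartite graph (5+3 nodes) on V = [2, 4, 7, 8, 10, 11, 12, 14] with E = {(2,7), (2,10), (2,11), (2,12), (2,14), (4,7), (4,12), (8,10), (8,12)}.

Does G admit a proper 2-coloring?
A valid 2-coloring: color 1: [2, 4, 8]; color 2: [7, 10, 11, 12, 14].
(χ(G) = 2 ≤ 2.)

Yes, G is 2-colorable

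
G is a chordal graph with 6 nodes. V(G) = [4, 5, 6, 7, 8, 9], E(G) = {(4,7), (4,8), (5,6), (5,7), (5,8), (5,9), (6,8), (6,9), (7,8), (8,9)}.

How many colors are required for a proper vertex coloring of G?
χ(G) = 4

Clique number ω(G) = 4 (lower bound: χ ≥ ω).
The clique on [5, 6, 8, 9] has size 4, forcing χ ≥ 4, and the coloring below uses 4 colors, so χ(G) = 4.
A valid 4-coloring: color 1: [8]; color 2: [4, 5]; color 3: [6, 7]; color 4: [9].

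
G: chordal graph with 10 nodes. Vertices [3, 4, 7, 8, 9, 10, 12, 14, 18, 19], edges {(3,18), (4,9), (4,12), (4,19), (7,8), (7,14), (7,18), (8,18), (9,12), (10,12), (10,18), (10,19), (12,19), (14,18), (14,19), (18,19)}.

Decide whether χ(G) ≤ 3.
A valid 3-coloring: color 1: [12, 18]; color 2: [3, 7, 9, 19]; color 3: [4, 8, 10, 14].
(χ(G) = 3 ≤ 3.)

Yes, G is 3-colorable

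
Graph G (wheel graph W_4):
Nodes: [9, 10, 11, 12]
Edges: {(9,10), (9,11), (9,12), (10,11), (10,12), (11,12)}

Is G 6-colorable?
A valid 6-coloring: color 1: [10]; color 2: [12]; color 3: [11]; color 4: [9].
(χ(G) = 4 ≤ 6.)

Yes, G is 6-colorable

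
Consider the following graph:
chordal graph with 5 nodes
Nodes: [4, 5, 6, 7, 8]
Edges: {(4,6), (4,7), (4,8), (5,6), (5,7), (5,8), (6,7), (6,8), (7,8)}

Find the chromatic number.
Clique number ω(G) = 4 (lower bound: χ ≥ ω).
The clique on [4, 6, 7, 8] has size 4, forcing χ ≥ 4, and the coloring below uses 4 colors, so χ(G) = 4.
A valid 4-coloring: color 1: [7]; color 2: [8]; color 3: [6]; color 4: [4, 5].

χ(G) = 4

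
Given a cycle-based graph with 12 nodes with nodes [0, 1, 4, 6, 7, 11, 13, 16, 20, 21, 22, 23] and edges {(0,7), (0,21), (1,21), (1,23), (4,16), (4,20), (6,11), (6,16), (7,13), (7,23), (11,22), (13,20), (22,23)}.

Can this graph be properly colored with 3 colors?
Yes, G is 3-colorable

A valid 3-coloring: color 1: [4, 6, 7, 21, 22]; color 2: [0, 11, 16, 20, 23]; color 3: [1, 13].
(χ(G) = 3 ≤ 3.)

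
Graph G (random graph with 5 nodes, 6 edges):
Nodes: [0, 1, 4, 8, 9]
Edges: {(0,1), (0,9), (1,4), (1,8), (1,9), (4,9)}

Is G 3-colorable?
Yes, G is 3-colorable

A valid 3-coloring: color 1: [1]; color 2: [8, 9]; color 3: [0, 4].
(χ(G) = 3 ≤ 3.)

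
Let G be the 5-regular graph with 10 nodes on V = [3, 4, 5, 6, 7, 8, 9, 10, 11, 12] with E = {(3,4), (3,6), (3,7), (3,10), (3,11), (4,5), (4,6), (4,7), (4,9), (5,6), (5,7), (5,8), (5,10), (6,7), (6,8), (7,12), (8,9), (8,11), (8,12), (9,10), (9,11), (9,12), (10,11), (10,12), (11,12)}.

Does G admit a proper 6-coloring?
Yes, G is 6-colorable

A valid 6-coloring: color 1: [4, 8, 10]; color 2: [3, 5, 12]; color 3: [7, 9]; color 4: [6, 11].
(χ(G) = 4 ≤ 6.)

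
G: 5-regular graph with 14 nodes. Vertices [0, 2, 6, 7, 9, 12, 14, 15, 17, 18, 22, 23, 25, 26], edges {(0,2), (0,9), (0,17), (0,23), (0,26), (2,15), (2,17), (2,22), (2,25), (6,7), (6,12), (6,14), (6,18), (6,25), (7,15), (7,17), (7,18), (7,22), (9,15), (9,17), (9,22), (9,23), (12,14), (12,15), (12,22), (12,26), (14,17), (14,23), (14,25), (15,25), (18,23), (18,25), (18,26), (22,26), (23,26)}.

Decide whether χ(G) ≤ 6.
Yes, G is 6-colorable

A valid 6-coloring: color 1: [6, 15, 17, 22, 23]; color 2: [2, 7, 9, 14, 26]; color 3: [0, 12, 25]; color 4: [18].
(χ(G) = 4 ≤ 6.)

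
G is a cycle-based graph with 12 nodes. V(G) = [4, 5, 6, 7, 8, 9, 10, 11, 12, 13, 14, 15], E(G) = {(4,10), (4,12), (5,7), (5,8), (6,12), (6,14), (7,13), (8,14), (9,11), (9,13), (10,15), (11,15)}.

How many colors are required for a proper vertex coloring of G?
Clique number ω(G) = 2 (lower bound: χ ≥ ω).
The graph is bipartite (no odd cycle), so 2 colors suffice: χ(G) = 2.
A valid 2-coloring: color 1: [4, 6, 7, 8, 9, 15]; color 2: [5, 10, 11, 12, 13, 14].

χ(G) = 2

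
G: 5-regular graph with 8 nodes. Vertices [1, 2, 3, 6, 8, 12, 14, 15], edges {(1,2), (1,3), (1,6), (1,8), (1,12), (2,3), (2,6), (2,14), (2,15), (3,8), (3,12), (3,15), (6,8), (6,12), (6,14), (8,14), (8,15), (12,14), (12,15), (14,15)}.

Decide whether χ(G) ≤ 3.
Odd cycle [1, 3, 15, 14, 6] needs 3 colors (χ ≥ 3).
Vertex 2 is adjacent to every vertex of [1, 3, 6, 14, 15], which already need 3 colors among themselves, so 2 needs a new color (χ ≥ 4).
Hence χ(G) ≥ 4 > 3, so no proper 3-coloring exists.

No, G is not 3-colorable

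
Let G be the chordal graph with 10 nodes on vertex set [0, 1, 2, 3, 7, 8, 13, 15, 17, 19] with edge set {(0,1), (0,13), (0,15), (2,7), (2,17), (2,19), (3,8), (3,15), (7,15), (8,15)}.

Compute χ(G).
Clique number ω(G) = 3 (lower bound: χ ≥ ω).
The clique on [3, 8, 15] has size 3, forcing χ ≥ 3, and the coloring below uses 3 colors, so χ(G) = 3.
A valid 3-coloring: color 1: [1, 2, 13, 15]; color 2: [0, 7, 8, 17, 19]; color 3: [3].

χ(G) = 3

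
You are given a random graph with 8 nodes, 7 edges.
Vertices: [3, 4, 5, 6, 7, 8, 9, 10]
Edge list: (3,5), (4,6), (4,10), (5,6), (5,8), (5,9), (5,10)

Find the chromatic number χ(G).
χ(G) = 2

Clique number ω(G) = 2 (lower bound: χ ≥ ω).
The graph is bipartite (no odd cycle), so 2 colors suffice: χ(G) = 2.
A valid 2-coloring: color 1: [4, 5, 7]; color 2: [3, 6, 8, 9, 10].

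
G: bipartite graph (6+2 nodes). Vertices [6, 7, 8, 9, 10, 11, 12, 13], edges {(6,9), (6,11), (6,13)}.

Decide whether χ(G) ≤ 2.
Yes, G is 2-colorable

A valid 2-coloring: color 1: [6, 7, 8, 10, 12]; color 2: [9, 11, 13].
(χ(G) = 2 ≤ 2.)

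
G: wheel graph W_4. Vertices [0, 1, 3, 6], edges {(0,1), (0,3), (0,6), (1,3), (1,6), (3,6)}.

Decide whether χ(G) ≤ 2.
The clique on vertices [0, 1, 3, 6] has size 4 > 2, so it alone needs 4 colors.

No, G is not 2-colorable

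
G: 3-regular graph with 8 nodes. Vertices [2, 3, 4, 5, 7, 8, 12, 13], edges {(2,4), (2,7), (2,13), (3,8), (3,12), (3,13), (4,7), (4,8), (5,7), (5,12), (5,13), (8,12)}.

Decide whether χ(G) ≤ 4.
Yes, G is 4-colorable

A valid 4-coloring: color 1: [7, 8, 13]; color 2: [4, 12]; color 3: [2, 3, 5].
(χ(G) = 3 ≤ 4.)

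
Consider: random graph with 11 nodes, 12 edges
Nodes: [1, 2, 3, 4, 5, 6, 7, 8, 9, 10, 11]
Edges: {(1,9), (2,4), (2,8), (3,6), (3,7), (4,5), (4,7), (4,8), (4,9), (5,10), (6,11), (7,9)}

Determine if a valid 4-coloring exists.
Yes, G is 4-colorable

A valid 4-coloring: color 1: [1, 3, 4, 10, 11]; color 2: [5, 6, 8, 9]; color 3: [2, 7].
(χ(G) = 3 ≤ 4.)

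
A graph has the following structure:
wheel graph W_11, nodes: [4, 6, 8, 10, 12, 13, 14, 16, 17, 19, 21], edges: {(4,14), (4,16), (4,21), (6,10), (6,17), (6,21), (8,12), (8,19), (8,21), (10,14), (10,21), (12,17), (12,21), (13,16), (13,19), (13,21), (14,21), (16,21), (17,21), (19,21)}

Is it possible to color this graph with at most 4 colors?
Yes, G is 4-colorable

A valid 4-coloring: color 1: [21]; color 2: [6, 12, 14, 16, 19]; color 3: [4, 8, 10, 13, 17].
(χ(G) = 3 ≤ 4.)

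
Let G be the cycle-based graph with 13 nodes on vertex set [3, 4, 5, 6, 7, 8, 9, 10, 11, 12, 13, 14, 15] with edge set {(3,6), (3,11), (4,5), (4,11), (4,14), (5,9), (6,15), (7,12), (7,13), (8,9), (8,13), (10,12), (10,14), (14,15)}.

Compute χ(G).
χ(G) = 3

Clique number ω(G) = 2 (lower bound: χ ≥ ω).
Odd cycle [4, 14, 10, 12, 7, 13, 8, 9, 5] needs 3 colors (χ ≥ 3).
The coloring below uses 3 colors, so χ(G) = 3.
A valid 3-coloring: color 1: [3, 4, 7, 9, 10, 15]; color 2: [5, 6, 11, 12, 13, 14]; color 3: [8].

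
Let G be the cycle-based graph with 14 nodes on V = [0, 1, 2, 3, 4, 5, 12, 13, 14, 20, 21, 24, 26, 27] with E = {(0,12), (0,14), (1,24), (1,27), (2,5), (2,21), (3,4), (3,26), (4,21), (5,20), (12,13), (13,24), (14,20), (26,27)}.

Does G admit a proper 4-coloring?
Yes, G is 4-colorable

A valid 4-coloring: color 1: [3, 5, 12, 14, 21, 24, 27]; color 2: [0, 1, 2, 4, 13, 20, 26].
(χ(G) = 2 ≤ 4.)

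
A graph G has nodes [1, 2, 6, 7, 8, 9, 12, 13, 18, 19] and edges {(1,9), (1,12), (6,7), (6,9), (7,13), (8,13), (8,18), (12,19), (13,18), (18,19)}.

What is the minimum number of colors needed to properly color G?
Clique number ω(G) = 3 (lower bound: χ ≥ ω).
The clique on [8, 13, 18] has size 3, forcing χ ≥ 3, and the coloring below uses 3 colors, so χ(G) = 3.
A valid 3-coloring: color 1: [2, 7, 9, 12, 18]; color 2: [1, 6, 13, 19]; color 3: [8].

χ(G) = 3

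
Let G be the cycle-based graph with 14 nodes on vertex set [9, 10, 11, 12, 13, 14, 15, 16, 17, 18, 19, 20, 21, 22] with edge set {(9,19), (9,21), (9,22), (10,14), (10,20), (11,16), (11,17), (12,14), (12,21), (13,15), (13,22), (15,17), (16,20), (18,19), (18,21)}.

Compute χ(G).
Clique number ω(G) = 2 (lower bound: χ ≥ ω).
The graph is bipartite (no odd cycle), so 2 colors suffice: χ(G) = 2.
A valid 2-coloring: color 1: [9, 10, 12, 13, 16, 17, 18]; color 2: [11, 14, 15, 19, 20, 21, 22].

χ(G) = 2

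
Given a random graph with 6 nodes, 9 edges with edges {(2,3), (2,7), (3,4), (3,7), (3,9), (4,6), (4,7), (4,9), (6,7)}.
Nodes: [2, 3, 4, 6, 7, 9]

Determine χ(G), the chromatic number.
χ(G) = 3

Clique number ω(G) = 3 (lower bound: χ ≥ ω).
The clique on [2, 3, 7] has size 3, forcing χ ≥ 3, and the coloring below uses 3 colors, so χ(G) = 3.
A valid 3-coloring: color 1: [2, 4]; color 2: [7, 9]; color 3: [3, 6].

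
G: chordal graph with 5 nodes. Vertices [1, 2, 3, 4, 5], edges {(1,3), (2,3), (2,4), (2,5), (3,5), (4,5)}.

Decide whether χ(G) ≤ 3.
A valid 3-coloring: color 1: [1, 5]; color 2: [2]; color 3: [3, 4].
(χ(G) = 3 ≤ 3.)

Yes, G is 3-colorable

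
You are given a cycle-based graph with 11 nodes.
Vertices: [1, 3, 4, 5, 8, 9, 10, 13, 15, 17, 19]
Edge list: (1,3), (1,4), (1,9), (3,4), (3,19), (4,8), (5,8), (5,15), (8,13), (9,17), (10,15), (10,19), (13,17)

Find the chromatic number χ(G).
χ(G) = 3

Clique number ω(G) = 3 (lower bound: χ ≥ ω).
The clique on [1, 3, 4] has size 3, forcing χ ≥ 3, and the coloring below uses 3 colors, so χ(G) = 3.
A valid 3-coloring: color 1: [1, 8, 15, 17, 19]; color 2: [4, 5, 9, 10, 13]; color 3: [3].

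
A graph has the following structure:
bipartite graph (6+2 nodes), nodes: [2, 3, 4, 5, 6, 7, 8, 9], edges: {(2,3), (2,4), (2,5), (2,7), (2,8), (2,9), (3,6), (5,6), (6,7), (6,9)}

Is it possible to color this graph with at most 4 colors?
Yes, G is 4-colorable

A valid 4-coloring: color 1: [2, 6]; color 2: [3, 4, 5, 7, 8, 9].
(χ(G) = 2 ≤ 4.)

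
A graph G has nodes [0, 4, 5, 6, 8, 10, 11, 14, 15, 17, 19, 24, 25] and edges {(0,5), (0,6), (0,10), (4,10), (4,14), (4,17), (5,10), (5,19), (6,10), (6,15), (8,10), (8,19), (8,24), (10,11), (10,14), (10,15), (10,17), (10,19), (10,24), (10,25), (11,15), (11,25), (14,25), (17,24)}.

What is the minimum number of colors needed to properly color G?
Clique number ω(G) = 3 (lower bound: χ ≥ ω).
The clique on [0, 5, 10] has size 3, forcing χ ≥ 3, and the coloring below uses 3 colors, so χ(G) = 3.
A valid 3-coloring: color 1: [10]; color 2: [0, 4, 15, 19, 24, 25]; color 3: [5, 6, 8, 11, 14, 17].

χ(G) = 3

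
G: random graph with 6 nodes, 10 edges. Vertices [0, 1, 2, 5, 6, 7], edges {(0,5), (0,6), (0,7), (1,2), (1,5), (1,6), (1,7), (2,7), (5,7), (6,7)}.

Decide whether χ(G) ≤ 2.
No, G is not 2-colorable

The clique on vertices [0, 5, 7] has size 3 > 2, so it alone needs 3 colors.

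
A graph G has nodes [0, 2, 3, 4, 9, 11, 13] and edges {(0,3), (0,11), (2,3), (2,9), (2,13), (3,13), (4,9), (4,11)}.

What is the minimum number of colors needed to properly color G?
χ(G) = 3

Clique number ω(G) = 3 (lower bound: χ ≥ ω).
The clique on [2, 3, 13] has size 3, forcing χ ≥ 3, and the coloring below uses 3 colors, so χ(G) = 3.
A valid 3-coloring: color 1: [3, 9, 11]; color 2: [0, 2, 4]; color 3: [13].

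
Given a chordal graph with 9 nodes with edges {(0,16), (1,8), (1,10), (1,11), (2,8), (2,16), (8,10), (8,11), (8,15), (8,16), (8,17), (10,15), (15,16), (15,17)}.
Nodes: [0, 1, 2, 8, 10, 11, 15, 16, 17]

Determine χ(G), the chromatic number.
χ(G) = 3

Clique number ω(G) = 3 (lower bound: χ ≥ ω).
The clique on [1, 8, 10] has size 3, forcing χ ≥ 3, and the coloring below uses 3 colors, so χ(G) = 3.
A valid 3-coloring: color 1: [0, 8]; color 2: [10, 11, 16, 17]; color 3: [1, 2, 15].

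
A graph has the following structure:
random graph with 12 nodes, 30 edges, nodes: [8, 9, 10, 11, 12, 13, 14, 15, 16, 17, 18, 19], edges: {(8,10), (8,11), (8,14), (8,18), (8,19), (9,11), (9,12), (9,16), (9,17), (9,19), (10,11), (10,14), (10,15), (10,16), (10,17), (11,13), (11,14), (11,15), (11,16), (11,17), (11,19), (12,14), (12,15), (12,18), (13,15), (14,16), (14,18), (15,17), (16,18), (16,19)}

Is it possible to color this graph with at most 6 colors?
Yes, G is 6-colorable

A valid 6-coloring: color 1: [11, 12]; color 2: [9, 10, 13, 18]; color 3: [8, 15, 16]; color 4: [14, 17, 19].
(χ(G) = 4 ≤ 6.)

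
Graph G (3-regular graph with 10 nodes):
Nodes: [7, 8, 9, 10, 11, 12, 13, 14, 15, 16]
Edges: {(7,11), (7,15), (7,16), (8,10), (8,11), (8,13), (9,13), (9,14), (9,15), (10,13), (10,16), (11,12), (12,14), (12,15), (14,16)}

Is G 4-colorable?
A valid 4-coloring: color 1: [11, 13, 15, 16]; color 2: [7, 8, 9, 12]; color 3: [10, 14].
(χ(G) = 3 ≤ 4.)

Yes, G is 4-colorable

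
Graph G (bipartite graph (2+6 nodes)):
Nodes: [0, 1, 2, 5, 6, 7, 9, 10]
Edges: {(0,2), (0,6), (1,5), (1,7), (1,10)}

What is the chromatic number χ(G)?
χ(G) = 2

Clique number ω(G) = 2 (lower bound: χ ≥ ω).
The graph is bipartite (no odd cycle), so 2 colors suffice: χ(G) = 2.
A valid 2-coloring: color 1: [0, 1, 9]; color 2: [2, 5, 6, 7, 10].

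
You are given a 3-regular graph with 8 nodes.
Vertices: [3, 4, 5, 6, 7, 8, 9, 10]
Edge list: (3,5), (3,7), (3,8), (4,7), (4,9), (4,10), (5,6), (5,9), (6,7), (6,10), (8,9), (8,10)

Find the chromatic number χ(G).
χ(G) = 3

Clique number ω(G) = 2 (lower bound: χ ≥ ω).
Odd cycle [7, 3, 8, 9, 4] needs 3 colors (χ ≥ 3).
The coloring below uses 3 colors, so χ(G) = 3.
A valid 3-coloring: color 1: [3, 9, 10]; color 2: [4, 6, 8]; color 3: [5, 7].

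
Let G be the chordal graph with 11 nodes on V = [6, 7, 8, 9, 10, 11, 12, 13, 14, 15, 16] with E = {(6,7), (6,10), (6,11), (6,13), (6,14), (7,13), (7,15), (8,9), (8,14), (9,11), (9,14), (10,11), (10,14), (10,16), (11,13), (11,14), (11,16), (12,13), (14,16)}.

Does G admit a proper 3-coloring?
The clique on vertices [10, 11, 14, 16] has size 4 > 3, so it alone needs 4 colors.

No, G is not 3-colorable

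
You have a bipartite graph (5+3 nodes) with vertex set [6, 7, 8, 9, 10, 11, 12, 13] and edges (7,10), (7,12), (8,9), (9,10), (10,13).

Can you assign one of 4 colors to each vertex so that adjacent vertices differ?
A valid 4-coloring: color 1: [6, 8, 10, 11, 12]; color 2: [7, 9, 13].
(χ(G) = 2 ≤ 4.)

Yes, G is 4-colorable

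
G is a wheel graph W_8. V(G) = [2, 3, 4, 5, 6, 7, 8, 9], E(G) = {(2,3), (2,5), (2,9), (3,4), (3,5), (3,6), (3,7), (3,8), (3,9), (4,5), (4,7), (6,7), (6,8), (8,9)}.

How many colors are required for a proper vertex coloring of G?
Clique number ω(G) = 3 (lower bound: χ ≥ ω).
Odd cycle [2, 5, 4, 7, 6, 8, 9] needs 3 colors (χ ≥ 3).
Vertex 3 is adjacent to every vertex of [2, 4, 5, 6, 7, 8, 9], which already need 3 colors among themselves, so 3 needs a new color (χ ≥ 4).
The coloring below uses 4 colors, so χ(G) = 4.
A valid 4-coloring: color 1: [3]; color 2: [2, 4, 8]; color 3: [5, 7, 9]; color 4: [6].

χ(G) = 4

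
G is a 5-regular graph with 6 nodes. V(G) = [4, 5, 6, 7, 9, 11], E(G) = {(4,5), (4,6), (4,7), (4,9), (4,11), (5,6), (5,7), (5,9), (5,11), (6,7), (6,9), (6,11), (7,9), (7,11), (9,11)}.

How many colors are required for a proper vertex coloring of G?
χ(G) = 6

Clique number ω(G) = 6 (lower bound: χ ≥ ω).
The clique on [4, 5, 6, 7, 9, 11] has size 6, forcing χ ≥ 6, and the coloring below uses 6 colors, so χ(G) = 6.
A valid 6-coloring: color 1: [6]; color 2: [4]; color 3: [5]; color 4: [7]; color 5: [9]; color 6: [11].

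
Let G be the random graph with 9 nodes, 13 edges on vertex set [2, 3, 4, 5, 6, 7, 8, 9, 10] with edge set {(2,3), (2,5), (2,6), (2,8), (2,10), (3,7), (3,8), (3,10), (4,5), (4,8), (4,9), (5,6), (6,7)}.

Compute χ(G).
Clique number ω(G) = 3 (lower bound: χ ≥ ω).
The clique on [2, 3, 8] has size 3, forcing χ ≥ 3, and the coloring below uses 3 colors, so χ(G) = 3.
A valid 3-coloring: color 1: [2, 4, 7]; color 2: [3, 6, 9]; color 3: [5, 8, 10].

χ(G) = 3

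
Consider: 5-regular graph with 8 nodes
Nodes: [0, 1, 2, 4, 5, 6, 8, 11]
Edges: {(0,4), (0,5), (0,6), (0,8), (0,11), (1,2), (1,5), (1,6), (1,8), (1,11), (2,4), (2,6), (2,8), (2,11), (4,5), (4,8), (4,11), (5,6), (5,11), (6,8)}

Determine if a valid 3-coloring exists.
No, G is not 3-colorable

The clique on vertices [0, 4, 5, 11] has size 4 > 3, so it alone needs 4 colors.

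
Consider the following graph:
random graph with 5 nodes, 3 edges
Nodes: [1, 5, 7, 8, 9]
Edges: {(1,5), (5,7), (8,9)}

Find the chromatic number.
Clique number ω(G) = 2 (lower bound: χ ≥ ω).
The graph is bipartite (no odd cycle), so 2 colors suffice: χ(G) = 2.
A valid 2-coloring: color 1: [5, 8]; color 2: [1, 7, 9].

χ(G) = 2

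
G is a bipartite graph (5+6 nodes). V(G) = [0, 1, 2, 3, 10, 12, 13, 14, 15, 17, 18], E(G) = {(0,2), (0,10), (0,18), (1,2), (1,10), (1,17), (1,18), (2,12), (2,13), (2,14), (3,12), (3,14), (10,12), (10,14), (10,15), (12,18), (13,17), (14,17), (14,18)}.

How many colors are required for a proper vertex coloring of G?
Clique number ω(G) = 2 (lower bound: χ ≥ ω).
The graph is bipartite (no odd cycle), so 2 colors suffice: χ(G) = 2.
A valid 2-coloring: color 1: [2, 3, 10, 17, 18]; color 2: [0, 1, 12, 13, 14, 15].

χ(G) = 2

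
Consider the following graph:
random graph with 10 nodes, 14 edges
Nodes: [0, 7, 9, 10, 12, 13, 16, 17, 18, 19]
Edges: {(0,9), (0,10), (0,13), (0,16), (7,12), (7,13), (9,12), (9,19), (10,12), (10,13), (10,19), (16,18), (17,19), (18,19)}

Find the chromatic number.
Clique number ω(G) = 3 (lower bound: χ ≥ ω).
The clique on [0, 10, 13] has size 3, forcing χ ≥ 3, and the coloring below uses 3 colors, so χ(G) = 3.
A valid 3-coloring: color 1: [0, 12, 19]; color 2: [7, 9, 10, 16, 17]; color 3: [13, 18].

χ(G) = 3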